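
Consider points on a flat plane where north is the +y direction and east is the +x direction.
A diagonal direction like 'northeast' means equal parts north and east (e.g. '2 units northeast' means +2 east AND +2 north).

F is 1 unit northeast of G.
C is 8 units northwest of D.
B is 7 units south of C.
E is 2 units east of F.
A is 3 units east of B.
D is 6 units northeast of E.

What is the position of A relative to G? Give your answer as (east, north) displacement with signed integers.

Place G at the origin (east=0, north=0).
  F is 1 unit northeast of G: delta (east=+1, north=+1); F at (east=1, north=1).
  E is 2 units east of F: delta (east=+2, north=+0); E at (east=3, north=1).
  D is 6 units northeast of E: delta (east=+6, north=+6); D at (east=9, north=7).
  C is 8 units northwest of D: delta (east=-8, north=+8); C at (east=1, north=15).
  B is 7 units south of C: delta (east=+0, north=-7); B at (east=1, north=8).
  A is 3 units east of B: delta (east=+3, north=+0); A at (east=4, north=8).
Therefore A relative to G: (east=4, north=8).

Answer: A is at (east=4, north=8) relative to G.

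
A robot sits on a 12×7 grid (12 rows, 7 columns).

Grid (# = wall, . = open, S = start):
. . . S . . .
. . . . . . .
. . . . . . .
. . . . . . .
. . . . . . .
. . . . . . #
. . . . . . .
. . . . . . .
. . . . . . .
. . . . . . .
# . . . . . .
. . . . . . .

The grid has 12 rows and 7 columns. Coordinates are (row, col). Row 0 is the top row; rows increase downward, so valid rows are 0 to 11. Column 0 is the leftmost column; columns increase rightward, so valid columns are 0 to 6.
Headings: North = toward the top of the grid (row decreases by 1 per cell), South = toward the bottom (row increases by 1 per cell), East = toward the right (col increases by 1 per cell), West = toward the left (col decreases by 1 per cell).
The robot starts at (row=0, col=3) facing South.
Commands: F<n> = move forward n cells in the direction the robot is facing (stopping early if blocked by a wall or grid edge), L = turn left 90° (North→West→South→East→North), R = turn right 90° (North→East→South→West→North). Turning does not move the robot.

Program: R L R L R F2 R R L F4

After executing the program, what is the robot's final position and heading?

Answer: Final position: (row=0, col=1), facing North

Derivation:
Start: (row=0, col=3), facing South
  R: turn right, now facing West
  L: turn left, now facing South
  R: turn right, now facing West
  L: turn left, now facing South
  R: turn right, now facing West
  F2: move forward 2, now at (row=0, col=1)
  R: turn right, now facing North
  R: turn right, now facing East
  L: turn left, now facing North
  F4: move forward 0/4 (blocked), now at (row=0, col=1)
Final: (row=0, col=1), facing North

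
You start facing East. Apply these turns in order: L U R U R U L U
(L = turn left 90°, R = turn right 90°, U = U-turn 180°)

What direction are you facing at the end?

Answer: Final heading: East

Derivation:
Start: East
  L (left (90° counter-clockwise)) -> North
  U (U-turn (180°)) -> South
  R (right (90° clockwise)) -> West
  U (U-turn (180°)) -> East
  R (right (90° clockwise)) -> South
  U (U-turn (180°)) -> North
  L (left (90° counter-clockwise)) -> West
  U (U-turn (180°)) -> East
Final: East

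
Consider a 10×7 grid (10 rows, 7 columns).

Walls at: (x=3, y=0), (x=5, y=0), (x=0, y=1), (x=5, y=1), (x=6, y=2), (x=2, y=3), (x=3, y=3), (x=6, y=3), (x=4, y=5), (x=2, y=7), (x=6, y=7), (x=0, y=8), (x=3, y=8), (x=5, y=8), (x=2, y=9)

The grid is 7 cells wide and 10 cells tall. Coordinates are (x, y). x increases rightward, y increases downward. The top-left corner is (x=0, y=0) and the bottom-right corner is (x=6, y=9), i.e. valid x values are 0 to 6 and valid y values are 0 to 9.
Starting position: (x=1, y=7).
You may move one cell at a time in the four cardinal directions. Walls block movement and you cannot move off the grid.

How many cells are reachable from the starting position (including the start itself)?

BFS flood-fill from (x=1, y=7):
  Distance 0: (x=1, y=7)
  Distance 1: (x=1, y=6), (x=0, y=7), (x=1, y=8)
  Distance 2: (x=1, y=5), (x=0, y=6), (x=2, y=6), (x=2, y=8), (x=1, y=9)
  Distance 3: (x=1, y=4), (x=0, y=5), (x=2, y=5), (x=3, y=6), (x=0, y=9)
  Distance 4: (x=1, y=3), (x=0, y=4), (x=2, y=4), (x=3, y=5), (x=4, y=6), (x=3, y=7)
  Distance 5: (x=1, y=2), (x=0, y=3), (x=3, y=4), (x=5, y=6), (x=4, y=7)
  Distance 6: (x=1, y=1), (x=0, y=2), (x=2, y=2), (x=4, y=4), (x=5, y=5), (x=6, y=6), (x=5, y=7), (x=4, y=8)
  Distance 7: (x=1, y=0), (x=2, y=1), (x=3, y=2), (x=4, y=3), (x=5, y=4), (x=6, y=5), (x=4, y=9)
  Distance 8: (x=0, y=0), (x=2, y=0), (x=3, y=1), (x=4, y=2), (x=5, y=3), (x=6, y=4), (x=3, y=9), (x=5, y=9)
  Distance 9: (x=4, y=1), (x=5, y=2), (x=6, y=9)
  Distance 10: (x=4, y=0), (x=6, y=8)
Total reachable: 53 (grid has 55 open cells total)

Answer: Reachable cells: 53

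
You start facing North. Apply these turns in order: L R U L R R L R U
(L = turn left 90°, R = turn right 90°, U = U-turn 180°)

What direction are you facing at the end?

Start: North
  L (left (90° counter-clockwise)) -> West
  R (right (90° clockwise)) -> North
  U (U-turn (180°)) -> South
  L (left (90° counter-clockwise)) -> East
  R (right (90° clockwise)) -> South
  R (right (90° clockwise)) -> West
  L (left (90° counter-clockwise)) -> South
  R (right (90° clockwise)) -> West
  U (U-turn (180°)) -> East
Final: East

Answer: Final heading: East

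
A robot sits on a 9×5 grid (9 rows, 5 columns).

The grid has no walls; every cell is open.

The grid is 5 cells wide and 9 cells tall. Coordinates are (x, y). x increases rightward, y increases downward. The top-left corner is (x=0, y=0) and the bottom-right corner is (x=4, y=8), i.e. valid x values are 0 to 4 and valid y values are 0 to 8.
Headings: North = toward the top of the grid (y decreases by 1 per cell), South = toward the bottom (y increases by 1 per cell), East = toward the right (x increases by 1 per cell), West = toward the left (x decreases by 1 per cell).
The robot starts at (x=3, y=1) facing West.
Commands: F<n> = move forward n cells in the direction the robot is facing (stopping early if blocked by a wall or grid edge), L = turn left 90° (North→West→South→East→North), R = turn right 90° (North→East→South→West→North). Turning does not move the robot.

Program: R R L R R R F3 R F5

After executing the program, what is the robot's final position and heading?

Start: (x=3, y=1), facing West
  R: turn right, now facing North
  R: turn right, now facing East
  L: turn left, now facing North
  R: turn right, now facing East
  R: turn right, now facing South
  R: turn right, now facing West
  F3: move forward 3, now at (x=0, y=1)
  R: turn right, now facing North
  F5: move forward 1/5 (blocked), now at (x=0, y=0)
Final: (x=0, y=0), facing North

Answer: Final position: (x=0, y=0), facing North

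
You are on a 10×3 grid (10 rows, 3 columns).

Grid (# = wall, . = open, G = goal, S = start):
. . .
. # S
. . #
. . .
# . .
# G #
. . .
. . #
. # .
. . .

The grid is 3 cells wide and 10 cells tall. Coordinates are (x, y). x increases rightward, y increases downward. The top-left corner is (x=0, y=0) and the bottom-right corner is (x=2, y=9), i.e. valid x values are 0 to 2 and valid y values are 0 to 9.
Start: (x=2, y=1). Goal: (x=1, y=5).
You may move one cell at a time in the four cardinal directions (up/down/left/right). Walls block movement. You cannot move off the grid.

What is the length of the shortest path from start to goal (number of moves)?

Answer: Shortest path length: 9

Derivation:
BFS from (x=2, y=1) until reaching (x=1, y=5):
  Distance 0: (x=2, y=1)
  Distance 1: (x=2, y=0)
  Distance 2: (x=1, y=0)
  Distance 3: (x=0, y=0)
  Distance 4: (x=0, y=1)
  Distance 5: (x=0, y=2)
  Distance 6: (x=1, y=2), (x=0, y=3)
  Distance 7: (x=1, y=3)
  Distance 8: (x=2, y=3), (x=1, y=4)
  Distance 9: (x=2, y=4), (x=1, y=5)  <- goal reached here
One shortest path (9 moves): (x=2, y=1) -> (x=2, y=0) -> (x=1, y=0) -> (x=0, y=0) -> (x=0, y=1) -> (x=0, y=2) -> (x=1, y=2) -> (x=1, y=3) -> (x=1, y=4) -> (x=1, y=5)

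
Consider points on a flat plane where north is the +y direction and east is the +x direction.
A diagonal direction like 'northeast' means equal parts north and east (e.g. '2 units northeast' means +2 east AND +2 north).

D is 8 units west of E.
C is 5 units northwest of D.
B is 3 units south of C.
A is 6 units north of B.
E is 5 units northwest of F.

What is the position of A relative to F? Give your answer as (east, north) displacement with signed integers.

Place F at the origin (east=0, north=0).
  E is 5 units northwest of F: delta (east=-5, north=+5); E at (east=-5, north=5).
  D is 8 units west of E: delta (east=-8, north=+0); D at (east=-13, north=5).
  C is 5 units northwest of D: delta (east=-5, north=+5); C at (east=-18, north=10).
  B is 3 units south of C: delta (east=+0, north=-3); B at (east=-18, north=7).
  A is 6 units north of B: delta (east=+0, north=+6); A at (east=-18, north=13).
Therefore A relative to F: (east=-18, north=13).

Answer: A is at (east=-18, north=13) relative to F.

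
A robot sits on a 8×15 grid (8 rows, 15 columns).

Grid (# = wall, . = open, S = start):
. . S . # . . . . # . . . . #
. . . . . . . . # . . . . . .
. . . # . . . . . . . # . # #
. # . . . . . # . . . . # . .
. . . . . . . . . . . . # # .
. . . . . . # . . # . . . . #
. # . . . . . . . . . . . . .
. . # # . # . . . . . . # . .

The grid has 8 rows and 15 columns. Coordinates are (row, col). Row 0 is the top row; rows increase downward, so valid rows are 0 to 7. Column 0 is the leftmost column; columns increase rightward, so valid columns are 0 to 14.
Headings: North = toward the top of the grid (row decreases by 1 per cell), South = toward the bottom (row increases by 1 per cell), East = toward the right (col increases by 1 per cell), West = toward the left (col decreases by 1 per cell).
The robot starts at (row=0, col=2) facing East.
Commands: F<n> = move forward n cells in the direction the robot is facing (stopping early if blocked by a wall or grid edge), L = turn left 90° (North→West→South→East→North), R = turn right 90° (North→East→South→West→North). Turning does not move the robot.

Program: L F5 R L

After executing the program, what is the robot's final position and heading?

Answer: Final position: (row=0, col=2), facing North

Derivation:
Start: (row=0, col=2), facing East
  L: turn left, now facing North
  F5: move forward 0/5 (blocked), now at (row=0, col=2)
  R: turn right, now facing East
  L: turn left, now facing North
Final: (row=0, col=2), facing North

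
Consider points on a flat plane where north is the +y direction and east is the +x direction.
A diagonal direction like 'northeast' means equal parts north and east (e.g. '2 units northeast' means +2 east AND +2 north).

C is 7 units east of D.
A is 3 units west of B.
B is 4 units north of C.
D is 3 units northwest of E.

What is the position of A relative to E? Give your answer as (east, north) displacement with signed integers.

Answer: A is at (east=1, north=7) relative to E.

Derivation:
Place E at the origin (east=0, north=0).
  D is 3 units northwest of E: delta (east=-3, north=+3); D at (east=-3, north=3).
  C is 7 units east of D: delta (east=+7, north=+0); C at (east=4, north=3).
  B is 4 units north of C: delta (east=+0, north=+4); B at (east=4, north=7).
  A is 3 units west of B: delta (east=-3, north=+0); A at (east=1, north=7).
Therefore A relative to E: (east=1, north=7).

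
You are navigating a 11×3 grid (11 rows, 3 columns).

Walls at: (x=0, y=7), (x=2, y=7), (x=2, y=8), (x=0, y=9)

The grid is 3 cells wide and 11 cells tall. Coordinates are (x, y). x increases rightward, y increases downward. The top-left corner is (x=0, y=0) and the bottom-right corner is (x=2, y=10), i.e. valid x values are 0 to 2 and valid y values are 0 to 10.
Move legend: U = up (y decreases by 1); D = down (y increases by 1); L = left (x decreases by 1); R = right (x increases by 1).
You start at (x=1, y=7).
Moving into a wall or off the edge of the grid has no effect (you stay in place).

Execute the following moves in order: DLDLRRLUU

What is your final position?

Start: (x=1, y=7)
  D (down): (x=1, y=7) -> (x=1, y=8)
  L (left): (x=1, y=8) -> (x=0, y=8)
  D (down): blocked, stay at (x=0, y=8)
  L (left): blocked, stay at (x=0, y=8)
  R (right): (x=0, y=8) -> (x=1, y=8)
  R (right): blocked, stay at (x=1, y=8)
  L (left): (x=1, y=8) -> (x=0, y=8)
  U (up): blocked, stay at (x=0, y=8)
  U (up): blocked, stay at (x=0, y=8)
Final: (x=0, y=8)

Answer: Final position: (x=0, y=8)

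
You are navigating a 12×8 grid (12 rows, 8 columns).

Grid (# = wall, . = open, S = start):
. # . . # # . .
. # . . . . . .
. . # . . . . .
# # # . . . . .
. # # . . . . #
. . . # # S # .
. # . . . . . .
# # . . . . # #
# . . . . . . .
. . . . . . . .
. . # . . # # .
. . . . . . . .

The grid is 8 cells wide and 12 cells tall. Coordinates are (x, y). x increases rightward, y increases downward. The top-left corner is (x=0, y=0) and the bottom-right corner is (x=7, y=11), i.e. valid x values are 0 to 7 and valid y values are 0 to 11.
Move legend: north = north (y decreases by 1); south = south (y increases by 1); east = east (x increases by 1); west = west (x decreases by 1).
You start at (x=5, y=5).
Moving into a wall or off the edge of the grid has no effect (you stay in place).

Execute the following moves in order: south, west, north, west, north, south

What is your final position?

Answer: Final position: (x=3, y=7)

Derivation:
Start: (x=5, y=5)
  south (south): (x=5, y=5) -> (x=5, y=6)
  west (west): (x=5, y=6) -> (x=4, y=6)
  north (north): blocked, stay at (x=4, y=6)
  west (west): (x=4, y=6) -> (x=3, y=6)
  north (north): blocked, stay at (x=3, y=6)
  south (south): (x=3, y=6) -> (x=3, y=7)
Final: (x=3, y=7)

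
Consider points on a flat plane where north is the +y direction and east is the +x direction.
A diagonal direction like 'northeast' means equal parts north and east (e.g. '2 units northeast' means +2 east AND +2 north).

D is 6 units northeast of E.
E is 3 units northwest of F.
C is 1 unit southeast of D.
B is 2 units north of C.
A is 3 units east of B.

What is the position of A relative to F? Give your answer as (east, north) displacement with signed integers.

Place F at the origin (east=0, north=0).
  E is 3 units northwest of F: delta (east=-3, north=+3); E at (east=-3, north=3).
  D is 6 units northeast of E: delta (east=+6, north=+6); D at (east=3, north=9).
  C is 1 unit southeast of D: delta (east=+1, north=-1); C at (east=4, north=8).
  B is 2 units north of C: delta (east=+0, north=+2); B at (east=4, north=10).
  A is 3 units east of B: delta (east=+3, north=+0); A at (east=7, north=10).
Therefore A relative to F: (east=7, north=10).

Answer: A is at (east=7, north=10) relative to F.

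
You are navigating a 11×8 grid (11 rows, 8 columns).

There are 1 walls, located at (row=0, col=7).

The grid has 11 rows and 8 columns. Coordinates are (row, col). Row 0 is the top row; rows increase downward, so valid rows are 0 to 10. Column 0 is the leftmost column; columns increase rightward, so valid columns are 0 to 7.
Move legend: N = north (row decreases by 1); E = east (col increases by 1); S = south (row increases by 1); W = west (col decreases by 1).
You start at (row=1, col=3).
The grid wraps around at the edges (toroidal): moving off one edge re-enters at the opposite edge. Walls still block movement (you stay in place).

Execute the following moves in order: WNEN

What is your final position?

Answer: Final position: (row=10, col=3)

Derivation:
Start: (row=1, col=3)
  W (west): (row=1, col=3) -> (row=1, col=2)
  N (north): (row=1, col=2) -> (row=0, col=2)
  E (east): (row=0, col=2) -> (row=0, col=3)
  N (north): (row=0, col=3) -> (row=10, col=3)
Final: (row=10, col=3)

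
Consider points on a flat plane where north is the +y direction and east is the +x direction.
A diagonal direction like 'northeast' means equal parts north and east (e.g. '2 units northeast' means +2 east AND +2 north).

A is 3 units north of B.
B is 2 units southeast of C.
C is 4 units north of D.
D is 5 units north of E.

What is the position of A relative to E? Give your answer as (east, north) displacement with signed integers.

Answer: A is at (east=2, north=10) relative to E.

Derivation:
Place E at the origin (east=0, north=0).
  D is 5 units north of E: delta (east=+0, north=+5); D at (east=0, north=5).
  C is 4 units north of D: delta (east=+0, north=+4); C at (east=0, north=9).
  B is 2 units southeast of C: delta (east=+2, north=-2); B at (east=2, north=7).
  A is 3 units north of B: delta (east=+0, north=+3); A at (east=2, north=10).
Therefore A relative to E: (east=2, north=10).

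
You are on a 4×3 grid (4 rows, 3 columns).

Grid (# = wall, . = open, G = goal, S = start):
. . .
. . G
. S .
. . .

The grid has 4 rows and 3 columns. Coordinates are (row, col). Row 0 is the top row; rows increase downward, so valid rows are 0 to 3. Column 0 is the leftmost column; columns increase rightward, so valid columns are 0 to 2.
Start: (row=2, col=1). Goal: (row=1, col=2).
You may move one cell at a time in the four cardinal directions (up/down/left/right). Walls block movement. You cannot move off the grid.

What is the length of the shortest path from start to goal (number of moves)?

Answer: Shortest path length: 2

Derivation:
BFS from (row=2, col=1) until reaching (row=1, col=2):
  Distance 0: (row=2, col=1)
  Distance 1: (row=1, col=1), (row=2, col=0), (row=2, col=2), (row=3, col=1)
  Distance 2: (row=0, col=1), (row=1, col=0), (row=1, col=2), (row=3, col=0), (row=3, col=2)  <- goal reached here
One shortest path (2 moves): (row=2, col=1) -> (row=2, col=2) -> (row=1, col=2)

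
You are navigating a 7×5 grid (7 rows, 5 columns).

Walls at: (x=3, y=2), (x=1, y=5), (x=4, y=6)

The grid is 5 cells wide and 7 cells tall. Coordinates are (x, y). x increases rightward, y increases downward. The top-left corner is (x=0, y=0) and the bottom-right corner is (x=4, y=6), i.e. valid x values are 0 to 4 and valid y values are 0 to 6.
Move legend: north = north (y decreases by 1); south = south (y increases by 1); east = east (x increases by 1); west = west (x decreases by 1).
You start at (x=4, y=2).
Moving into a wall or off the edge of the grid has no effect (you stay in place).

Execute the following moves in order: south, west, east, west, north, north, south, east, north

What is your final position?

Start: (x=4, y=2)
  south (south): (x=4, y=2) -> (x=4, y=3)
  west (west): (x=4, y=3) -> (x=3, y=3)
  east (east): (x=3, y=3) -> (x=4, y=3)
  west (west): (x=4, y=3) -> (x=3, y=3)
  north (north): blocked, stay at (x=3, y=3)
  north (north): blocked, stay at (x=3, y=3)
  south (south): (x=3, y=3) -> (x=3, y=4)
  east (east): (x=3, y=4) -> (x=4, y=4)
  north (north): (x=4, y=4) -> (x=4, y=3)
Final: (x=4, y=3)

Answer: Final position: (x=4, y=3)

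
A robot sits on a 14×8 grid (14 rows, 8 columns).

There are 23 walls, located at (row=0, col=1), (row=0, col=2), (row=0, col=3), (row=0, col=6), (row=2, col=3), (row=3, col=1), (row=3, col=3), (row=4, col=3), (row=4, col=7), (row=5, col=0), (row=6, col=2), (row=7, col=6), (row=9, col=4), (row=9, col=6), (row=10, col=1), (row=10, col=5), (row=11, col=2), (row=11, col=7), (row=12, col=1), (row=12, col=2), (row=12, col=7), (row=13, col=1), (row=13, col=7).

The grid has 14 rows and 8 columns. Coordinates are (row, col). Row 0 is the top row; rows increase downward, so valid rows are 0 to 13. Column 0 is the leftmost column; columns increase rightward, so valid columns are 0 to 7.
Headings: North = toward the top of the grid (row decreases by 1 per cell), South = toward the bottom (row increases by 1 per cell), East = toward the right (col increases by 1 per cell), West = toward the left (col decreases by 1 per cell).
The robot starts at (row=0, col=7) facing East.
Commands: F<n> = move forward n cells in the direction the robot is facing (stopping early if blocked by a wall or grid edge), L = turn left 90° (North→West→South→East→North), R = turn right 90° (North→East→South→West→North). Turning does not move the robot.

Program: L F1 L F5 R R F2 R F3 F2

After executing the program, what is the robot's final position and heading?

Start: (row=0, col=7), facing East
  L: turn left, now facing North
  F1: move forward 0/1 (blocked), now at (row=0, col=7)
  L: turn left, now facing West
  F5: move forward 0/5 (blocked), now at (row=0, col=7)
  R: turn right, now facing North
  R: turn right, now facing East
  F2: move forward 0/2 (blocked), now at (row=0, col=7)
  R: turn right, now facing South
  F3: move forward 3, now at (row=3, col=7)
  F2: move forward 0/2 (blocked), now at (row=3, col=7)
Final: (row=3, col=7), facing South

Answer: Final position: (row=3, col=7), facing South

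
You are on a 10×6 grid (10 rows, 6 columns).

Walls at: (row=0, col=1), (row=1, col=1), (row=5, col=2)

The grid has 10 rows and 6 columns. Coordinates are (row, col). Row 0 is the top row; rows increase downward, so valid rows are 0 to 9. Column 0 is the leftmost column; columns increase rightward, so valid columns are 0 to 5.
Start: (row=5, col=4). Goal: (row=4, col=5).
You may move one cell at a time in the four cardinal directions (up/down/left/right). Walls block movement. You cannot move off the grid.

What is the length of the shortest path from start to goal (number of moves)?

BFS from (row=5, col=4) until reaching (row=4, col=5):
  Distance 0: (row=5, col=4)
  Distance 1: (row=4, col=4), (row=5, col=3), (row=5, col=5), (row=6, col=4)
  Distance 2: (row=3, col=4), (row=4, col=3), (row=4, col=5), (row=6, col=3), (row=6, col=5), (row=7, col=4)  <- goal reached here
One shortest path (2 moves): (row=5, col=4) -> (row=5, col=5) -> (row=4, col=5)

Answer: Shortest path length: 2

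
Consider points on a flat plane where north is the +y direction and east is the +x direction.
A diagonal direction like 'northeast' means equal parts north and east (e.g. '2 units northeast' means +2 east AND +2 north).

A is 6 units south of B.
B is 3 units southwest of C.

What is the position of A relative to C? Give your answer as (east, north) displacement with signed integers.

Place C at the origin (east=0, north=0).
  B is 3 units southwest of C: delta (east=-3, north=-3); B at (east=-3, north=-3).
  A is 6 units south of B: delta (east=+0, north=-6); A at (east=-3, north=-9).
Therefore A relative to C: (east=-3, north=-9).

Answer: A is at (east=-3, north=-9) relative to C.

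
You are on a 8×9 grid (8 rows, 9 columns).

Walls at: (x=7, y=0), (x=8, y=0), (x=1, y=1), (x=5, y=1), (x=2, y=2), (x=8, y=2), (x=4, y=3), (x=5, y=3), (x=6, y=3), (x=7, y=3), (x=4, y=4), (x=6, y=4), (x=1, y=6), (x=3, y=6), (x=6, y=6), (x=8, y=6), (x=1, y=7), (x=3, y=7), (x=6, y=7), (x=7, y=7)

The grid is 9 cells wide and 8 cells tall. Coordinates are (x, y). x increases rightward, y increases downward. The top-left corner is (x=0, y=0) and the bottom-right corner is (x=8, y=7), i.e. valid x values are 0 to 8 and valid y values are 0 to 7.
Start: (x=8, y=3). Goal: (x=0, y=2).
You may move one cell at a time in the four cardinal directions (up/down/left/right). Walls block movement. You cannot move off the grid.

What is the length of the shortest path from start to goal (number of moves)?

BFS from (x=8, y=3) until reaching (x=0, y=2):
  Distance 0: (x=8, y=3)
  Distance 1: (x=8, y=4)
  Distance 2: (x=7, y=4), (x=8, y=5)
  Distance 3: (x=7, y=5)
  Distance 4: (x=6, y=5), (x=7, y=6)
  Distance 5: (x=5, y=5)
  Distance 6: (x=5, y=4), (x=4, y=5), (x=5, y=6)
  Distance 7: (x=3, y=5), (x=4, y=6), (x=5, y=7)
  Distance 8: (x=3, y=4), (x=2, y=5), (x=4, y=7)
  Distance 9: (x=3, y=3), (x=2, y=4), (x=1, y=5), (x=2, y=6)
  Distance 10: (x=3, y=2), (x=2, y=3), (x=1, y=4), (x=0, y=5), (x=2, y=7)
  Distance 11: (x=3, y=1), (x=4, y=2), (x=1, y=3), (x=0, y=4), (x=0, y=6)
  Distance 12: (x=3, y=0), (x=2, y=1), (x=4, y=1), (x=1, y=2), (x=5, y=2), (x=0, y=3), (x=0, y=7)
  Distance 13: (x=2, y=0), (x=4, y=0), (x=0, y=2), (x=6, y=2)  <- goal reached here
One shortest path (13 moves): (x=8, y=3) -> (x=8, y=4) -> (x=7, y=4) -> (x=7, y=5) -> (x=6, y=5) -> (x=5, y=5) -> (x=4, y=5) -> (x=3, y=5) -> (x=2, y=5) -> (x=1, y=5) -> (x=0, y=5) -> (x=0, y=4) -> (x=0, y=3) -> (x=0, y=2)

Answer: Shortest path length: 13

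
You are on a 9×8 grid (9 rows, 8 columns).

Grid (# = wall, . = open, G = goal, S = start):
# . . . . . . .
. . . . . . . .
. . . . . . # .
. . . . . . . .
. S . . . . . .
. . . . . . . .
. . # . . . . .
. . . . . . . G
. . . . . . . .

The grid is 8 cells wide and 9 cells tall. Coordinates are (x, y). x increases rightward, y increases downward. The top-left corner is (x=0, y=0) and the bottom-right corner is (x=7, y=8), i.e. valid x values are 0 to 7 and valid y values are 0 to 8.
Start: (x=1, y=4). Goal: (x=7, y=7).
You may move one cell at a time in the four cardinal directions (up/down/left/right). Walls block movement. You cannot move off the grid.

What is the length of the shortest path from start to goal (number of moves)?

Answer: Shortest path length: 9

Derivation:
BFS from (x=1, y=4) until reaching (x=7, y=7):
  Distance 0: (x=1, y=4)
  Distance 1: (x=1, y=3), (x=0, y=4), (x=2, y=4), (x=1, y=5)
  Distance 2: (x=1, y=2), (x=0, y=3), (x=2, y=3), (x=3, y=4), (x=0, y=5), (x=2, y=5), (x=1, y=6)
  Distance 3: (x=1, y=1), (x=0, y=2), (x=2, y=2), (x=3, y=3), (x=4, y=4), (x=3, y=5), (x=0, y=6), (x=1, y=7)
  Distance 4: (x=1, y=0), (x=0, y=1), (x=2, y=1), (x=3, y=2), (x=4, y=3), (x=5, y=4), (x=4, y=5), (x=3, y=6), (x=0, y=7), (x=2, y=7), (x=1, y=8)
  Distance 5: (x=2, y=0), (x=3, y=1), (x=4, y=2), (x=5, y=3), (x=6, y=4), (x=5, y=5), (x=4, y=6), (x=3, y=7), (x=0, y=8), (x=2, y=8)
  Distance 6: (x=3, y=0), (x=4, y=1), (x=5, y=2), (x=6, y=3), (x=7, y=4), (x=6, y=5), (x=5, y=6), (x=4, y=7), (x=3, y=8)
  Distance 7: (x=4, y=0), (x=5, y=1), (x=7, y=3), (x=7, y=5), (x=6, y=6), (x=5, y=7), (x=4, y=8)
  Distance 8: (x=5, y=0), (x=6, y=1), (x=7, y=2), (x=7, y=6), (x=6, y=7), (x=5, y=8)
  Distance 9: (x=6, y=0), (x=7, y=1), (x=7, y=7), (x=6, y=8)  <- goal reached here
One shortest path (9 moves): (x=1, y=4) -> (x=2, y=4) -> (x=3, y=4) -> (x=4, y=4) -> (x=5, y=4) -> (x=6, y=4) -> (x=7, y=4) -> (x=7, y=5) -> (x=7, y=6) -> (x=7, y=7)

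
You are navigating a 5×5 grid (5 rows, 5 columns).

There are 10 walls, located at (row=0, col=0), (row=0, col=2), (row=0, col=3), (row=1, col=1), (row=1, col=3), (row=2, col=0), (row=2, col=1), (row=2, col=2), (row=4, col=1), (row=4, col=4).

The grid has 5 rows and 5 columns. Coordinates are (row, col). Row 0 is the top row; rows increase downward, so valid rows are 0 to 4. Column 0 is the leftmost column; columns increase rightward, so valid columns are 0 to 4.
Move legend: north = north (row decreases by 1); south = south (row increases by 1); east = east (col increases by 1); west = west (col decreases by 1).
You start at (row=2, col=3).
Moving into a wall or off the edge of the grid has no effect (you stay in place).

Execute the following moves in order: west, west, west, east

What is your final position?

Start: (row=2, col=3)
  [×3]west (west): blocked, stay at (row=2, col=3)
  east (east): (row=2, col=3) -> (row=2, col=4)
Final: (row=2, col=4)

Answer: Final position: (row=2, col=4)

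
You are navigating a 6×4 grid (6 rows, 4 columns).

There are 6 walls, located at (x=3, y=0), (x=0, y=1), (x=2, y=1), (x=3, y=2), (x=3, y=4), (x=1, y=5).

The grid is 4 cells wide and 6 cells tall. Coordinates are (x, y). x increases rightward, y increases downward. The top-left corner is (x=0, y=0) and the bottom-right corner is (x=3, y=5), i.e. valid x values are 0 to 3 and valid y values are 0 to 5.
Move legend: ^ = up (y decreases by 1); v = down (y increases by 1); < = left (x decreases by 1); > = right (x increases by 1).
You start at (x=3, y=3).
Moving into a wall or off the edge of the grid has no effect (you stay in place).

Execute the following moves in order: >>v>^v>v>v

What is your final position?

Answer: Final position: (x=3, y=3)

Derivation:
Start: (x=3, y=3)
  > (right): blocked, stay at (x=3, y=3)
  > (right): blocked, stay at (x=3, y=3)
  v (down): blocked, stay at (x=3, y=3)
  > (right): blocked, stay at (x=3, y=3)
  ^ (up): blocked, stay at (x=3, y=3)
  v (down): blocked, stay at (x=3, y=3)
  > (right): blocked, stay at (x=3, y=3)
  v (down): blocked, stay at (x=3, y=3)
  > (right): blocked, stay at (x=3, y=3)
  v (down): blocked, stay at (x=3, y=3)
Final: (x=3, y=3)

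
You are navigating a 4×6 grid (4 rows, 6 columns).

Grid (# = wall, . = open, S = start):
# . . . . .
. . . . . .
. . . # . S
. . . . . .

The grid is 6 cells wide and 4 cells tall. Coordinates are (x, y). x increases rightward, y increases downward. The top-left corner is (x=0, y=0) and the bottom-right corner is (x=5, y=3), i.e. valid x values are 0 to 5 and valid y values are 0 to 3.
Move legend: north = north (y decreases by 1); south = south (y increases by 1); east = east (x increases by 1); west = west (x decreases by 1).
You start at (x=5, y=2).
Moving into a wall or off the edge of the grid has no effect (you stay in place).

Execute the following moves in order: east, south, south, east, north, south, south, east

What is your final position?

Start: (x=5, y=2)
  east (east): blocked, stay at (x=5, y=2)
  south (south): (x=5, y=2) -> (x=5, y=3)
  south (south): blocked, stay at (x=5, y=3)
  east (east): blocked, stay at (x=5, y=3)
  north (north): (x=5, y=3) -> (x=5, y=2)
  south (south): (x=5, y=2) -> (x=5, y=3)
  south (south): blocked, stay at (x=5, y=3)
  east (east): blocked, stay at (x=5, y=3)
Final: (x=5, y=3)

Answer: Final position: (x=5, y=3)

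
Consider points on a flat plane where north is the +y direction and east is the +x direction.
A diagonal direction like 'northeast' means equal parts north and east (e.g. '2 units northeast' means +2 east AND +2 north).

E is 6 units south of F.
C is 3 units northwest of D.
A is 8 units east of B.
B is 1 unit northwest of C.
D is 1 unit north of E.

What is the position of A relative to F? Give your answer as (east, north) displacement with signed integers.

Place F at the origin (east=0, north=0).
  E is 6 units south of F: delta (east=+0, north=-6); E at (east=0, north=-6).
  D is 1 unit north of E: delta (east=+0, north=+1); D at (east=0, north=-5).
  C is 3 units northwest of D: delta (east=-3, north=+3); C at (east=-3, north=-2).
  B is 1 unit northwest of C: delta (east=-1, north=+1); B at (east=-4, north=-1).
  A is 8 units east of B: delta (east=+8, north=+0); A at (east=4, north=-1).
Therefore A relative to F: (east=4, north=-1).

Answer: A is at (east=4, north=-1) relative to F.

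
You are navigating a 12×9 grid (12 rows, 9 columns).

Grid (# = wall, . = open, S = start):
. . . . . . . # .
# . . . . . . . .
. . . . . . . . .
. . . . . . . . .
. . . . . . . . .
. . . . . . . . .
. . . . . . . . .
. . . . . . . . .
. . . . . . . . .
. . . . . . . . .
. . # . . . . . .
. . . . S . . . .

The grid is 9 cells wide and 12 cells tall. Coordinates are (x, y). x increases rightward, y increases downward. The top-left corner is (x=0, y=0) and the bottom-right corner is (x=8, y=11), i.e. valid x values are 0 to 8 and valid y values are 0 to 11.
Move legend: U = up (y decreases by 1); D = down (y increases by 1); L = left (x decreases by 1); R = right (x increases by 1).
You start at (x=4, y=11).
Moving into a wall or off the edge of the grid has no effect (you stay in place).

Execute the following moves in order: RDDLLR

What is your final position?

Start: (x=4, y=11)
  R (right): (x=4, y=11) -> (x=5, y=11)
  D (down): blocked, stay at (x=5, y=11)
  D (down): blocked, stay at (x=5, y=11)
  L (left): (x=5, y=11) -> (x=4, y=11)
  L (left): (x=4, y=11) -> (x=3, y=11)
  R (right): (x=3, y=11) -> (x=4, y=11)
Final: (x=4, y=11)

Answer: Final position: (x=4, y=11)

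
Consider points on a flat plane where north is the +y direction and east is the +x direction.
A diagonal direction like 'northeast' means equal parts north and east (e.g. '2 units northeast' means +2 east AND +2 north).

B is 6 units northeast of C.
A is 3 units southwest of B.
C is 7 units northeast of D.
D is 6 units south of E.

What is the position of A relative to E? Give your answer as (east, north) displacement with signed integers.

Place E at the origin (east=0, north=0).
  D is 6 units south of E: delta (east=+0, north=-6); D at (east=0, north=-6).
  C is 7 units northeast of D: delta (east=+7, north=+7); C at (east=7, north=1).
  B is 6 units northeast of C: delta (east=+6, north=+6); B at (east=13, north=7).
  A is 3 units southwest of B: delta (east=-3, north=-3); A at (east=10, north=4).
Therefore A relative to E: (east=10, north=4).

Answer: A is at (east=10, north=4) relative to E.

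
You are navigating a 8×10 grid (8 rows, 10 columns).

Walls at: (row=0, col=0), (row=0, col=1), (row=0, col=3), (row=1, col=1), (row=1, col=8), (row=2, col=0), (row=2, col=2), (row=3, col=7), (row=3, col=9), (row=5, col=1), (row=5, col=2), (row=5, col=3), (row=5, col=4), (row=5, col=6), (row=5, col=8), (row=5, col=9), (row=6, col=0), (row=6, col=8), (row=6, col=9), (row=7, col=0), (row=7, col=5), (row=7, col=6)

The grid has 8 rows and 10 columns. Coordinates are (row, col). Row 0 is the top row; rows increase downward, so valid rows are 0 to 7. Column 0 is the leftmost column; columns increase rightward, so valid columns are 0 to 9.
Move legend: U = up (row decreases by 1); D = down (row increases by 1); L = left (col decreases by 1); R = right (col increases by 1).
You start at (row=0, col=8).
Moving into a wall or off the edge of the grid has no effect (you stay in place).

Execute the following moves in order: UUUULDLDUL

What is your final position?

Answer: Final position: (row=1, col=5)

Derivation:
Start: (row=0, col=8)
  [×4]U (up): blocked, stay at (row=0, col=8)
  L (left): (row=0, col=8) -> (row=0, col=7)
  D (down): (row=0, col=7) -> (row=1, col=7)
  L (left): (row=1, col=7) -> (row=1, col=6)
  D (down): (row=1, col=6) -> (row=2, col=6)
  U (up): (row=2, col=6) -> (row=1, col=6)
  L (left): (row=1, col=6) -> (row=1, col=5)
Final: (row=1, col=5)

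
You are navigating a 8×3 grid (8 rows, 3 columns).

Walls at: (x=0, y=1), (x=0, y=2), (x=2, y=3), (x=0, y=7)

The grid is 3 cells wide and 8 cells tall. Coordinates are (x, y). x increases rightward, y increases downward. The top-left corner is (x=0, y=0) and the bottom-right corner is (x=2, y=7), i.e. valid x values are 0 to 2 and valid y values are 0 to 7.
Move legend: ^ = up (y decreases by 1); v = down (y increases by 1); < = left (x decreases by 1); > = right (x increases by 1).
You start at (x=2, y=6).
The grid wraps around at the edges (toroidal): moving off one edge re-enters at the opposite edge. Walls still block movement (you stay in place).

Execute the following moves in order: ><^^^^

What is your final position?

Start: (x=2, y=6)
  > (right): (x=2, y=6) -> (x=0, y=6)
  < (left): (x=0, y=6) -> (x=2, y=6)
  ^ (up): (x=2, y=6) -> (x=2, y=5)
  ^ (up): (x=2, y=5) -> (x=2, y=4)
  ^ (up): blocked, stay at (x=2, y=4)
  ^ (up): blocked, stay at (x=2, y=4)
Final: (x=2, y=4)

Answer: Final position: (x=2, y=4)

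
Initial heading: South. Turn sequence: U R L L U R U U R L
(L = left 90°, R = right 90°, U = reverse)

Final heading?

Answer: Final heading: South

Derivation:
Start: South
  U (U-turn (180°)) -> North
  R (right (90° clockwise)) -> East
  L (left (90° counter-clockwise)) -> North
  L (left (90° counter-clockwise)) -> West
  U (U-turn (180°)) -> East
  R (right (90° clockwise)) -> South
  U (U-turn (180°)) -> North
  U (U-turn (180°)) -> South
  R (right (90° clockwise)) -> West
  L (left (90° counter-clockwise)) -> South
Final: South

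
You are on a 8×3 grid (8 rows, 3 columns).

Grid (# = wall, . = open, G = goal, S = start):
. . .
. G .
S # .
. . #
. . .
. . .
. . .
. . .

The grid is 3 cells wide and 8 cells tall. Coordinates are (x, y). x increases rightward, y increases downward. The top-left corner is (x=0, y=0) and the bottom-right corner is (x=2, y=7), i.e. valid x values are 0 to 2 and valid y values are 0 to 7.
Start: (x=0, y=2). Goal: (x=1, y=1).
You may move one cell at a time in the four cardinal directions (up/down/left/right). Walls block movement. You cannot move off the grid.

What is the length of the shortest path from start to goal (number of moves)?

BFS from (x=0, y=2) until reaching (x=1, y=1):
  Distance 0: (x=0, y=2)
  Distance 1: (x=0, y=1), (x=0, y=3)
  Distance 2: (x=0, y=0), (x=1, y=1), (x=1, y=3), (x=0, y=4)  <- goal reached here
One shortest path (2 moves): (x=0, y=2) -> (x=0, y=1) -> (x=1, y=1)

Answer: Shortest path length: 2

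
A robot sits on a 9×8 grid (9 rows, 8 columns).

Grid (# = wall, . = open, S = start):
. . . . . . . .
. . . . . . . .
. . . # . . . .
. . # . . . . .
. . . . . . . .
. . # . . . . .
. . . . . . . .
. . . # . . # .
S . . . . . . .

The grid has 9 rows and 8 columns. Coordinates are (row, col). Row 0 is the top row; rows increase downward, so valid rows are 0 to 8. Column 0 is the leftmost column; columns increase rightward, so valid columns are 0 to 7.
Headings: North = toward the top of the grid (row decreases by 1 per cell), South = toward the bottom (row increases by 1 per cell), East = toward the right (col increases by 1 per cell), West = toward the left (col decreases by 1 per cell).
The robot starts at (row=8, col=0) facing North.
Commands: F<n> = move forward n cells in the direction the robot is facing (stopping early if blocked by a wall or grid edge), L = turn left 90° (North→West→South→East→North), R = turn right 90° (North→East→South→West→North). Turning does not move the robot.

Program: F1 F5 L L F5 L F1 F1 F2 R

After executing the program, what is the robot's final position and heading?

Answer: Final position: (row=7, col=2), facing South

Derivation:
Start: (row=8, col=0), facing North
  F1: move forward 1, now at (row=7, col=0)
  F5: move forward 5, now at (row=2, col=0)
  L: turn left, now facing West
  L: turn left, now facing South
  F5: move forward 5, now at (row=7, col=0)
  L: turn left, now facing East
  F1: move forward 1, now at (row=7, col=1)
  F1: move forward 1, now at (row=7, col=2)
  F2: move forward 0/2 (blocked), now at (row=7, col=2)
  R: turn right, now facing South
Final: (row=7, col=2), facing South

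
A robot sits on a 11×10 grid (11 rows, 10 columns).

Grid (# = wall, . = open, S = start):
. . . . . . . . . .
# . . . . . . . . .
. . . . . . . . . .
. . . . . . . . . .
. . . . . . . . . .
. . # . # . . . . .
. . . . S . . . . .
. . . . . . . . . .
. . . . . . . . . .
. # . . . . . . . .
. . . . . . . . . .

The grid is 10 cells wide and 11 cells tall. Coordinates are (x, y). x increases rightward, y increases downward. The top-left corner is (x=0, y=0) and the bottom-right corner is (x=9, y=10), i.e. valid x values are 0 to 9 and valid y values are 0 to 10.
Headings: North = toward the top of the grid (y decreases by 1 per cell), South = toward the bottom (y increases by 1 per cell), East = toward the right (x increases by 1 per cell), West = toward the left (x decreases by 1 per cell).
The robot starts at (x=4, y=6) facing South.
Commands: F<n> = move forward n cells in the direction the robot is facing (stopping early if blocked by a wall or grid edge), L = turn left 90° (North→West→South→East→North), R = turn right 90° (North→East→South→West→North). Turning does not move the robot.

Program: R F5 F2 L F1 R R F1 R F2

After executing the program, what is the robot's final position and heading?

Answer: Final position: (x=2, y=6), facing East

Derivation:
Start: (x=4, y=6), facing South
  R: turn right, now facing West
  F5: move forward 4/5 (blocked), now at (x=0, y=6)
  F2: move forward 0/2 (blocked), now at (x=0, y=6)
  L: turn left, now facing South
  F1: move forward 1, now at (x=0, y=7)
  R: turn right, now facing West
  R: turn right, now facing North
  F1: move forward 1, now at (x=0, y=6)
  R: turn right, now facing East
  F2: move forward 2, now at (x=2, y=6)
Final: (x=2, y=6), facing East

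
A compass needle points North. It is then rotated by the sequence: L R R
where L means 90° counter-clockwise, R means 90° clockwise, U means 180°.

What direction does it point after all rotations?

Answer: Final heading: East

Derivation:
Start: North
  L (left (90° counter-clockwise)) -> West
  R (right (90° clockwise)) -> North
  R (right (90° clockwise)) -> East
Final: East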